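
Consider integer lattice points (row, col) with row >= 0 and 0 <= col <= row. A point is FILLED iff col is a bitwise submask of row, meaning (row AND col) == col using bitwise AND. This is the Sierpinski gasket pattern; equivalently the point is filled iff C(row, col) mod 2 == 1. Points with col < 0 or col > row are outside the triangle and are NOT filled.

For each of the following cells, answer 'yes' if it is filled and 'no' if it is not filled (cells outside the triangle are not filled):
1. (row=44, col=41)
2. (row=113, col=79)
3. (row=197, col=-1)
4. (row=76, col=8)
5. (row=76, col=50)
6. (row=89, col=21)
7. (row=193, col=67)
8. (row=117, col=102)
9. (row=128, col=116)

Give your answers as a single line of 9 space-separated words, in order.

(44,41): row=0b101100, col=0b101001, row AND col = 0b101000 = 40; 40 != 41 -> empty
(113,79): row=0b1110001, col=0b1001111, row AND col = 0b1000001 = 65; 65 != 79 -> empty
(197,-1): col outside [0, 197] -> not filled
(76,8): row=0b1001100, col=0b1000, row AND col = 0b1000 = 8; 8 == 8 -> filled
(76,50): row=0b1001100, col=0b110010, row AND col = 0b0 = 0; 0 != 50 -> empty
(89,21): row=0b1011001, col=0b10101, row AND col = 0b10001 = 17; 17 != 21 -> empty
(193,67): row=0b11000001, col=0b1000011, row AND col = 0b1000001 = 65; 65 != 67 -> empty
(117,102): row=0b1110101, col=0b1100110, row AND col = 0b1100100 = 100; 100 != 102 -> empty
(128,116): row=0b10000000, col=0b1110100, row AND col = 0b0 = 0; 0 != 116 -> empty

Answer: no no no yes no no no no no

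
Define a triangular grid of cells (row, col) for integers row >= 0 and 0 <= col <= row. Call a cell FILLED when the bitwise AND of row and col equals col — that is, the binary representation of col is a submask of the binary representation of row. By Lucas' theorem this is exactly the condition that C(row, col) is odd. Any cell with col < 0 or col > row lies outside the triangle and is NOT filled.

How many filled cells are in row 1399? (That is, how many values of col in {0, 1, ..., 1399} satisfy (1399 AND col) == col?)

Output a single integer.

Answer: 256

Derivation:
1399 in binary = 10101110111
popcount(1399) = number of 1-bits in 10101110111 = 8
A col c satisfies (1399 AND c) == c iff every set bit of c is also set in 1399; each of the 8 set bits of 1399 can independently be on or off in c.
count = 2^8 = 256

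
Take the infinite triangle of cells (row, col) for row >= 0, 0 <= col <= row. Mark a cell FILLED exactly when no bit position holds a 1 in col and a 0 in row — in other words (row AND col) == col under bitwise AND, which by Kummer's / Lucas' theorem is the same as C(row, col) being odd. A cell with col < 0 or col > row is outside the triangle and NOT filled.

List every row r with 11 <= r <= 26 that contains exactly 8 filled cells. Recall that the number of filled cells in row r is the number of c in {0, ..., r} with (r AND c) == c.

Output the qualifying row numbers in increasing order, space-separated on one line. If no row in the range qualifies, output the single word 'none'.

Row r has 2^popcount(r) filled cells, so we need popcount(r) = log2(8) = 3.
Scan r = 11..26 and keep those with exactly 3 one-bits:
r=11=1011 popcount=3 -> KEEP
r=12=1100 popcount=2 -> skip
r=13=1101 popcount=3 -> KEEP
r=14=1110 popcount=3 -> KEEP
r=15=1111 popcount=4 -> skip
r=16=10000 popcount=1 -> skip
r=17=10001 popcount=2 -> skip
r=18=10010 popcount=2 -> skip
r=19=10011 popcount=3 -> KEEP
r=20=10100 popcount=2 -> skip
r=21=10101 popcount=3 -> KEEP
r=22=10110 popcount=3 -> KEEP
r=23=10111 popcount=4 -> skip
r=24=11000 popcount=2 -> skip
r=25=11001 popcount=3 -> KEEP
r=26=11010 popcount=3 -> KEEP
Kept rows: 11 13 14 19 21 22 25 26

Answer: 11 13 14 19 21 22 25 26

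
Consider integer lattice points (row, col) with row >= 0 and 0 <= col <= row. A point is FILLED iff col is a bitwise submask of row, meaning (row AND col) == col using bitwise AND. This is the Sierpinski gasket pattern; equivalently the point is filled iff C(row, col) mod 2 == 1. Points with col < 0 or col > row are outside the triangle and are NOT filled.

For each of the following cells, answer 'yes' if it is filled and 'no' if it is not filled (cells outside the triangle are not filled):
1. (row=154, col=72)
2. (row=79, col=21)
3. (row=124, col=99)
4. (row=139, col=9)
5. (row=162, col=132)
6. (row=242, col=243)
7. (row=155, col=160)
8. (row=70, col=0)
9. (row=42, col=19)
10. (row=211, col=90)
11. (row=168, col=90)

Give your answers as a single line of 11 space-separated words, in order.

(154,72): row=0b10011010, col=0b1001000, row AND col = 0b1000 = 8; 8 != 72 -> empty
(79,21): row=0b1001111, col=0b10101, row AND col = 0b101 = 5; 5 != 21 -> empty
(124,99): row=0b1111100, col=0b1100011, row AND col = 0b1100000 = 96; 96 != 99 -> empty
(139,9): row=0b10001011, col=0b1001, row AND col = 0b1001 = 9; 9 == 9 -> filled
(162,132): row=0b10100010, col=0b10000100, row AND col = 0b10000000 = 128; 128 != 132 -> empty
(242,243): col outside [0, 242] -> not filled
(155,160): col outside [0, 155] -> not filled
(70,0): row=0b1000110, col=0b0, row AND col = 0b0 = 0; 0 == 0 -> filled
(42,19): row=0b101010, col=0b10011, row AND col = 0b10 = 2; 2 != 19 -> empty
(211,90): row=0b11010011, col=0b1011010, row AND col = 0b1010010 = 82; 82 != 90 -> empty
(168,90): row=0b10101000, col=0b1011010, row AND col = 0b1000 = 8; 8 != 90 -> empty

Answer: no no no yes no no no yes no no no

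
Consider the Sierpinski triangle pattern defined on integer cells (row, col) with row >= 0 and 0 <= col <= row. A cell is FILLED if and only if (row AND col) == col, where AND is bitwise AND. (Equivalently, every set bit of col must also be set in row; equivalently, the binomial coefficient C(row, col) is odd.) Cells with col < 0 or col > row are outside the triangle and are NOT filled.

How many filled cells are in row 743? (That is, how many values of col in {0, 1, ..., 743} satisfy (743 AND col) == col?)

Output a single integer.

743 in binary = 1011100111
popcount(743) = number of 1-bits in 1011100111 = 7
A col c satisfies (743 AND c) == c iff every set bit of c is also set in 743; each of the 7 set bits of 743 can independently be on or off in c.
count = 2^7 = 128

Answer: 128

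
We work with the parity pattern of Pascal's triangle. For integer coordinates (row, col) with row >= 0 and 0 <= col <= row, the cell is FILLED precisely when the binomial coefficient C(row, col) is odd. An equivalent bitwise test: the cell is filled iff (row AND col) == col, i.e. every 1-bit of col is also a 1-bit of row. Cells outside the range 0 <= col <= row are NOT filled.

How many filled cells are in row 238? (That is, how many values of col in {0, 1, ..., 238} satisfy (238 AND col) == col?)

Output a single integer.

Answer: 64

Derivation:
238 in binary = 11101110
popcount(238) = number of 1-bits in 11101110 = 6
A col c satisfies (238 AND c) == c iff every set bit of c is also set in 238; each of the 6 set bits of 238 can independently be on or off in c.
count = 2^6 = 64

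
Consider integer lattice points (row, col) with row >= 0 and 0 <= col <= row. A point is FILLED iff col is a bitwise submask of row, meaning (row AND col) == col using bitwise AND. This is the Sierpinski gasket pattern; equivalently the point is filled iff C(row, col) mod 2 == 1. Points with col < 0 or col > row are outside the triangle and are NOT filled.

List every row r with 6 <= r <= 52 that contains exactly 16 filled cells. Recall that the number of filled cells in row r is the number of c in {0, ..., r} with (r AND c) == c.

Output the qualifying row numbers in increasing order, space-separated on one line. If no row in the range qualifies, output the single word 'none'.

Answer: 15 23 27 29 30 39 43 45 46 51

Derivation:
Row r has 2^popcount(r) filled cells, so we need popcount(r) = log2(16) = 4.
Scan r = 6..52 and keep those with exactly 4 one-bits:
r=6=110 popcount=2 -> skip
r=7=111 popcount=3 -> skip
r=8=1000 popcount=1 -> skip
r=9=1001 popcount=2 -> skip
r=10=1010 popcount=2 -> skip
r=11=1011 popcount=3 -> skip
r=12=1100 popcount=2 -> skip
r=13=1101 popcount=3 -> skip
r=14=1110 popcount=3 -> skip
r=15=1111 popcount=4 -> KEEP
r=16=10000 popcount=1 -> skip
r=17=10001 popcount=2 -> skip
r=18=10010 popcount=2 -> skip
r=19=10011 popcount=3 -> skip
r=20=10100 popcount=2 -> skip
r=21=10101 popcount=3 -> skip
r=22=10110 popcount=3 -> skip
r=23=10111 popcount=4 -> KEEP
r=24=11000 popcount=2 -> skip
r=25=11001 popcount=3 -> skip
r=26=11010 popcount=3 -> skip
r=27=11011 popcount=4 -> KEEP
r=28=11100 popcount=3 -> skip
r=29=11101 popcount=4 -> KEEP
r=30=11110 popcount=4 -> KEEP
r=31=11111 popcount=5 -> skip
r=32=100000 popcount=1 -> skip
r=33=100001 popcount=2 -> skip
r=34=100010 popcount=2 -> skip
r=35=100011 popcount=3 -> skip
r=36=100100 popcount=2 -> skip
r=37=100101 popcount=3 -> skip
r=38=100110 popcount=3 -> skip
r=39=100111 popcount=4 -> KEEP
r=40=101000 popcount=2 -> skip
r=41=101001 popcount=3 -> skip
r=42=101010 popcount=3 -> skip
r=43=101011 popcount=4 -> KEEP
r=44=101100 popcount=3 -> skip
r=45=101101 popcount=4 -> KEEP
r=46=101110 popcount=4 -> KEEP
r=47=101111 popcount=5 -> skip
r=48=110000 popcount=2 -> skip
r=49=110001 popcount=3 -> skip
r=50=110010 popcount=3 -> skip
r=51=110011 popcount=4 -> KEEP
r=52=110100 popcount=3 -> skip
Kept rows: 15 23 27 29 30 39 43 45 46 51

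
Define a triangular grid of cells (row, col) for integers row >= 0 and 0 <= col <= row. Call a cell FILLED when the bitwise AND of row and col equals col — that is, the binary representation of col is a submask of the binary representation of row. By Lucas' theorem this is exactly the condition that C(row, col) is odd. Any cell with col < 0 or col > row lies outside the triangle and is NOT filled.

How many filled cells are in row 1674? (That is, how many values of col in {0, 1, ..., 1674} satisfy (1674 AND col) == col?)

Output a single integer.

Answer: 32

Derivation:
1674 in binary = 11010001010
popcount(1674) = number of 1-bits in 11010001010 = 5
A col c satisfies (1674 AND c) == c iff every set bit of c is also set in 1674; each of the 5 set bits of 1674 can independently be on or off in c.
count = 2^5 = 32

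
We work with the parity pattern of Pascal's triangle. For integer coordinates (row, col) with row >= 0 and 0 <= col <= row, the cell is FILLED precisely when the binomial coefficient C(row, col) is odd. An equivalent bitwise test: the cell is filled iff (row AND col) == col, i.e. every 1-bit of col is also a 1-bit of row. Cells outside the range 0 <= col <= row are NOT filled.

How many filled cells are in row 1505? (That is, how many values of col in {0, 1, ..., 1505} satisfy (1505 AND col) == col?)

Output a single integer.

Answer: 64

Derivation:
1505 in binary = 10111100001
popcount(1505) = number of 1-bits in 10111100001 = 6
A col c satisfies (1505 AND c) == c iff every set bit of c is also set in 1505; each of the 6 set bits of 1505 can independently be on or off in c.
count = 2^6 = 64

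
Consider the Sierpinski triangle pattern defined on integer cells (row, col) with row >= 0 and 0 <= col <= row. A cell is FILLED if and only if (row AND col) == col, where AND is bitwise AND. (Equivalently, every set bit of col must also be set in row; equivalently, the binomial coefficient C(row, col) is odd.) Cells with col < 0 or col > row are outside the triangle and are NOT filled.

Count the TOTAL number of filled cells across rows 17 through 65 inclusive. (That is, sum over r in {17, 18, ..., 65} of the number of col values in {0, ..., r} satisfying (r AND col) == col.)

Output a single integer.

Answer: 652

Derivation:
r17=10001 pc2: +4 =4
r18=10010 pc2: +4 =8
r19=10011 pc3: +8 =16
r20=10100 pc2: +4 =20
r21=10101 pc3: +8 =28
r22=10110 pc3: +8 =36
r23=10111 pc4: +16 =52
r24=11000 pc2: +4 =56
r25=11001 pc3: +8 =64
r26=11010 pc3: +8 =72
r27=11011 pc4: +16 =88
r28=11100 pc3: +8 =96
r29=11101 pc4: +16 =112
r30=11110 pc4: +16 =128
r31=11111 pc5: +32 =160
r32=100000 pc1: +2 =162
r33=100001 pc2: +4 =166
r34=100010 pc2: +4 =170
r35=100011 pc3: +8 =178
r36=100100 pc2: +4 =182
r37=100101 pc3: +8 =190
r38=100110 pc3: +8 =198
r39=100111 pc4: +16 =214
r40=101000 pc2: +4 =218
r41=101001 pc3: +8 =226
r42=101010 pc3: +8 =234
r43=101011 pc4: +16 =250
r44=101100 pc3: +8 =258
r45=101101 pc4: +16 =274
r46=101110 pc4: +16 =290
r47=101111 pc5: +32 =322
r48=110000 pc2: +4 =326
r49=110001 pc3: +8 =334
r50=110010 pc3: +8 =342
r51=110011 pc4: +16 =358
r52=110100 pc3: +8 =366
r53=110101 pc4: +16 =382
r54=110110 pc4: +16 =398
r55=110111 pc5: +32 =430
r56=111000 pc3: +8 =438
r57=111001 pc4: +16 =454
r58=111010 pc4: +16 =470
r59=111011 pc5: +32 =502
r60=111100 pc4: +16 =518
r61=111101 pc5: +32 =550
r62=111110 pc5: +32 =582
r63=111111 pc6: +64 =646
r64=1000000 pc1: +2 =648
r65=1000001 pc2: +4 =652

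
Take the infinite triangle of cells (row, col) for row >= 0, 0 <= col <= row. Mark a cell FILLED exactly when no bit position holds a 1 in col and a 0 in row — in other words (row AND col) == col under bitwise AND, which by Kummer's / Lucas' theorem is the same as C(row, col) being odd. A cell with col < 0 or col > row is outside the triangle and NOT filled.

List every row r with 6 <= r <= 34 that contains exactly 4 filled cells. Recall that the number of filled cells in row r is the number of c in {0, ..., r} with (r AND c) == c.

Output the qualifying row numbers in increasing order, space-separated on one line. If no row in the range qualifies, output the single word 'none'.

Row r has 2^popcount(r) filled cells, so we need popcount(r) = log2(4) = 2.
Scan r = 6..34 and keep those with exactly 2 one-bits:
r=6=110 popcount=2 -> KEEP
r=7=111 popcount=3 -> skip
r=8=1000 popcount=1 -> skip
r=9=1001 popcount=2 -> KEEP
r=10=1010 popcount=2 -> KEEP
r=11=1011 popcount=3 -> skip
r=12=1100 popcount=2 -> KEEP
r=13=1101 popcount=3 -> skip
r=14=1110 popcount=3 -> skip
r=15=1111 popcount=4 -> skip
r=16=10000 popcount=1 -> skip
r=17=10001 popcount=2 -> KEEP
r=18=10010 popcount=2 -> KEEP
r=19=10011 popcount=3 -> skip
r=20=10100 popcount=2 -> KEEP
r=21=10101 popcount=3 -> skip
r=22=10110 popcount=3 -> skip
r=23=10111 popcount=4 -> skip
r=24=11000 popcount=2 -> KEEP
r=25=11001 popcount=3 -> skip
r=26=11010 popcount=3 -> skip
r=27=11011 popcount=4 -> skip
r=28=11100 popcount=3 -> skip
r=29=11101 popcount=4 -> skip
r=30=11110 popcount=4 -> skip
r=31=11111 popcount=5 -> skip
r=32=100000 popcount=1 -> skip
r=33=100001 popcount=2 -> KEEP
r=34=100010 popcount=2 -> KEEP
Kept rows: 6 9 10 12 17 18 20 24 33 34

Answer: 6 9 10 12 17 18 20 24 33 34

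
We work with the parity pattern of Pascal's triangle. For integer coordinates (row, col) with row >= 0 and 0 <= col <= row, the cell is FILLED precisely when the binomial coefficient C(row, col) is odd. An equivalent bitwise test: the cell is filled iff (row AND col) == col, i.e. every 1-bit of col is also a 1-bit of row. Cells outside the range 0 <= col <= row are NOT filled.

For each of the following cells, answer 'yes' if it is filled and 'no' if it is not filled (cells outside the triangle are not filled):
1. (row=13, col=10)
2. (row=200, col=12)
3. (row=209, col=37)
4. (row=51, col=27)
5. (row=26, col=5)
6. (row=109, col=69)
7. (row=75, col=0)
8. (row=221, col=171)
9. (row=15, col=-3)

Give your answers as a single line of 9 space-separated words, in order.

(13,10): row=0b1101, col=0b1010, row AND col = 0b1000 = 8; 8 != 10 -> empty
(200,12): row=0b11001000, col=0b1100, row AND col = 0b1000 = 8; 8 != 12 -> empty
(209,37): row=0b11010001, col=0b100101, row AND col = 0b1 = 1; 1 != 37 -> empty
(51,27): row=0b110011, col=0b11011, row AND col = 0b10011 = 19; 19 != 27 -> empty
(26,5): row=0b11010, col=0b101, row AND col = 0b0 = 0; 0 != 5 -> empty
(109,69): row=0b1101101, col=0b1000101, row AND col = 0b1000101 = 69; 69 == 69 -> filled
(75,0): row=0b1001011, col=0b0, row AND col = 0b0 = 0; 0 == 0 -> filled
(221,171): row=0b11011101, col=0b10101011, row AND col = 0b10001001 = 137; 137 != 171 -> empty
(15,-3): col outside [0, 15] -> not filled

Answer: no no no no no yes yes no no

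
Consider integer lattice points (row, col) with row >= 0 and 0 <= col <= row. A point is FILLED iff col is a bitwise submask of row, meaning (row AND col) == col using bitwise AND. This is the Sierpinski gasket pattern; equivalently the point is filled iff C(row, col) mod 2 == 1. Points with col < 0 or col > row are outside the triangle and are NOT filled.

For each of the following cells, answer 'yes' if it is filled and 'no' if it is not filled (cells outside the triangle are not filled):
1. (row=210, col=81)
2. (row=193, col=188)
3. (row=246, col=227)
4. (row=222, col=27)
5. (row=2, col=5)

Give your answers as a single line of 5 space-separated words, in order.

(210,81): row=0b11010010, col=0b1010001, row AND col = 0b1010000 = 80; 80 != 81 -> empty
(193,188): row=0b11000001, col=0b10111100, row AND col = 0b10000000 = 128; 128 != 188 -> empty
(246,227): row=0b11110110, col=0b11100011, row AND col = 0b11100010 = 226; 226 != 227 -> empty
(222,27): row=0b11011110, col=0b11011, row AND col = 0b11010 = 26; 26 != 27 -> empty
(2,5): col outside [0, 2] -> not filled

Answer: no no no no no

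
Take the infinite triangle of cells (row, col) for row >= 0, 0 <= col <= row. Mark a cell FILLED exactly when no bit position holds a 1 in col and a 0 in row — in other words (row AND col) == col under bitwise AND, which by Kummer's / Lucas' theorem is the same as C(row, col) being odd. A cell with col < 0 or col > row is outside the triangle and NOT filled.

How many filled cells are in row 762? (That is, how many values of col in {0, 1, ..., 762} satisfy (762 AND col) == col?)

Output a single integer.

Answer: 128

Derivation:
762 in binary = 1011111010
popcount(762) = number of 1-bits in 1011111010 = 7
A col c satisfies (762 AND c) == c iff every set bit of c is also set in 762; each of the 7 set bits of 762 can independently be on or off in c.
count = 2^7 = 128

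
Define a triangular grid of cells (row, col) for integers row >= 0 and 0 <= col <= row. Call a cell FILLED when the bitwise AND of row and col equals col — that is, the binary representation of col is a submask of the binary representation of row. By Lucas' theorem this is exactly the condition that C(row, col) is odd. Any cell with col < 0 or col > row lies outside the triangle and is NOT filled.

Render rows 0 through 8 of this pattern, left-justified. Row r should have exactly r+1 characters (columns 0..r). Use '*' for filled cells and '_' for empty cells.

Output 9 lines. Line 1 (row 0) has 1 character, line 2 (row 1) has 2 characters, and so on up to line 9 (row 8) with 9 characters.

Answer: *
**
*_*
****
*___*
**__**
*_*_*_*
********
*_______*

Derivation:
r0=0: *
r1=1: **
r2=10: *_*
r3=11: ****
r4=100: *___*
r5=101: **__**
r6=110: *_*_*_*
r7=111: ********
r8=1000: *_______*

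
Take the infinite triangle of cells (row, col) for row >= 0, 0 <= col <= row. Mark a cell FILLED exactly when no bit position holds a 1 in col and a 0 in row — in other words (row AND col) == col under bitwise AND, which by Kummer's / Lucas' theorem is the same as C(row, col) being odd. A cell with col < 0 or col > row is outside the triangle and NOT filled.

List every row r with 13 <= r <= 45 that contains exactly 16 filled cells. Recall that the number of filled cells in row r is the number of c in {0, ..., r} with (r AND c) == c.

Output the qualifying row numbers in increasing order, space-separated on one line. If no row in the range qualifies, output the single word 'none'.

Answer: 15 23 27 29 30 39 43 45

Derivation:
Row r has 2^popcount(r) filled cells, so we need popcount(r) = log2(16) = 4.
Scan r = 13..45 and keep those with exactly 4 one-bits:
r=13=1101 popcount=3 -> skip
r=14=1110 popcount=3 -> skip
r=15=1111 popcount=4 -> KEEP
r=16=10000 popcount=1 -> skip
r=17=10001 popcount=2 -> skip
r=18=10010 popcount=2 -> skip
r=19=10011 popcount=3 -> skip
r=20=10100 popcount=2 -> skip
r=21=10101 popcount=3 -> skip
r=22=10110 popcount=3 -> skip
r=23=10111 popcount=4 -> KEEP
r=24=11000 popcount=2 -> skip
r=25=11001 popcount=3 -> skip
r=26=11010 popcount=3 -> skip
r=27=11011 popcount=4 -> KEEP
r=28=11100 popcount=3 -> skip
r=29=11101 popcount=4 -> KEEP
r=30=11110 popcount=4 -> KEEP
r=31=11111 popcount=5 -> skip
r=32=100000 popcount=1 -> skip
r=33=100001 popcount=2 -> skip
r=34=100010 popcount=2 -> skip
r=35=100011 popcount=3 -> skip
r=36=100100 popcount=2 -> skip
r=37=100101 popcount=3 -> skip
r=38=100110 popcount=3 -> skip
r=39=100111 popcount=4 -> KEEP
r=40=101000 popcount=2 -> skip
r=41=101001 popcount=3 -> skip
r=42=101010 popcount=3 -> skip
r=43=101011 popcount=4 -> KEEP
r=44=101100 popcount=3 -> skip
r=45=101101 popcount=4 -> KEEP
Kept rows: 15 23 27 29 30 39 43 45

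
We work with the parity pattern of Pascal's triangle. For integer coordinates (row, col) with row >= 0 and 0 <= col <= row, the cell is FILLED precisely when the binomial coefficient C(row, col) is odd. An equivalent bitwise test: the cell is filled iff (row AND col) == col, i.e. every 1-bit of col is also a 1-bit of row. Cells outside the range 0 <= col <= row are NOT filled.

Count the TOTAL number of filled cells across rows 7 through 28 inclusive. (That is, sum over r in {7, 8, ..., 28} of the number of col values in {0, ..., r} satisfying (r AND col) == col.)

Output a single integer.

r7=111 pc3: +8 =8
r8=1000 pc1: +2 =10
r9=1001 pc2: +4 =14
r10=1010 pc2: +4 =18
r11=1011 pc3: +8 =26
r12=1100 pc2: +4 =30
r13=1101 pc3: +8 =38
r14=1110 pc3: +8 =46
r15=1111 pc4: +16 =62
r16=10000 pc1: +2 =64
r17=10001 pc2: +4 =68
r18=10010 pc2: +4 =72
r19=10011 pc3: +8 =80
r20=10100 pc2: +4 =84
r21=10101 pc3: +8 =92
r22=10110 pc3: +8 =100
r23=10111 pc4: +16 =116
r24=11000 pc2: +4 =120
r25=11001 pc3: +8 =128
r26=11010 pc3: +8 =136
r27=11011 pc4: +16 =152
r28=11100 pc3: +8 =160

Answer: 160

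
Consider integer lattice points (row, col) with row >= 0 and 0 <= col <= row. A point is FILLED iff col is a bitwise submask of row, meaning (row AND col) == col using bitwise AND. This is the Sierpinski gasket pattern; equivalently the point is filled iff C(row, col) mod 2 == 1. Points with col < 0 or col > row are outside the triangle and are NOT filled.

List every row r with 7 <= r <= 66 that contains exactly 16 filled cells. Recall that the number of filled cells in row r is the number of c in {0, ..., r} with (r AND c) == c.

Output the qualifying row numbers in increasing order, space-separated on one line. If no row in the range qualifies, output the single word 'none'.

Answer: 15 23 27 29 30 39 43 45 46 51 53 54 57 58 60

Derivation:
Row r has 2^popcount(r) filled cells, so we need popcount(r) = log2(16) = 4.
Scan r = 7..66 and keep those with exactly 4 one-bits:
r=7=111 popcount=3 -> skip
r=8=1000 popcount=1 -> skip
r=9=1001 popcount=2 -> skip
r=10=1010 popcount=2 -> skip
r=11=1011 popcount=3 -> skip
r=12=1100 popcount=2 -> skip
r=13=1101 popcount=3 -> skip
r=14=1110 popcount=3 -> skip
r=15=1111 popcount=4 -> KEEP
r=16=10000 popcount=1 -> skip
r=17=10001 popcount=2 -> skip
r=18=10010 popcount=2 -> skip
r=19=10011 popcount=3 -> skip
r=20=10100 popcount=2 -> skip
r=21=10101 popcount=3 -> skip
r=22=10110 popcount=3 -> skip
r=23=10111 popcount=4 -> KEEP
r=24=11000 popcount=2 -> skip
r=25=11001 popcount=3 -> skip
r=26=11010 popcount=3 -> skip
r=27=11011 popcount=4 -> KEEP
r=28=11100 popcount=3 -> skip
r=29=11101 popcount=4 -> KEEP
r=30=11110 popcount=4 -> KEEP
r=31=11111 popcount=5 -> skip
r=32=100000 popcount=1 -> skip
r=33=100001 popcount=2 -> skip
r=34=100010 popcount=2 -> skip
r=35=100011 popcount=3 -> skip
r=36=100100 popcount=2 -> skip
r=37=100101 popcount=3 -> skip
r=38=100110 popcount=3 -> skip
r=39=100111 popcount=4 -> KEEP
r=40=101000 popcount=2 -> skip
r=41=101001 popcount=3 -> skip
r=42=101010 popcount=3 -> skip
r=43=101011 popcount=4 -> KEEP
r=44=101100 popcount=3 -> skip
r=45=101101 popcount=4 -> KEEP
r=46=101110 popcount=4 -> KEEP
r=47=101111 popcount=5 -> skip
r=48=110000 popcount=2 -> skip
r=49=110001 popcount=3 -> skip
r=50=110010 popcount=3 -> skip
r=51=110011 popcount=4 -> KEEP
r=52=110100 popcount=3 -> skip
r=53=110101 popcount=4 -> KEEP
r=54=110110 popcount=4 -> KEEP
r=55=110111 popcount=5 -> skip
r=56=111000 popcount=3 -> skip
r=57=111001 popcount=4 -> KEEP
r=58=111010 popcount=4 -> KEEP
r=59=111011 popcount=5 -> skip
r=60=111100 popcount=4 -> KEEP
r=61=111101 popcount=5 -> skip
r=62=111110 popcount=5 -> skip
r=63=111111 popcount=6 -> skip
r=64=1000000 popcount=1 -> skip
r=65=1000001 popcount=2 -> skip
r=66=1000010 popcount=2 -> skip
Kept rows: 15 23 27 29 30 39 43 45 46 51 53 54 57 58 60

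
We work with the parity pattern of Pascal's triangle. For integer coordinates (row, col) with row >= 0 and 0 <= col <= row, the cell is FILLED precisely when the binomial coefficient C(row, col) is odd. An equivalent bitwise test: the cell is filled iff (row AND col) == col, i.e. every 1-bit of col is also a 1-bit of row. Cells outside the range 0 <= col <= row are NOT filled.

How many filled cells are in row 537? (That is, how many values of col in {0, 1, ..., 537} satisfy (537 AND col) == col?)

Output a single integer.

537 in binary = 1000011001
popcount(537) = number of 1-bits in 1000011001 = 4
A col c satisfies (537 AND c) == c iff every set bit of c is also set in 537; each of the 4 set bits of 537 can independently be on or off in c.
count = 2^4 = 16

Answer: 16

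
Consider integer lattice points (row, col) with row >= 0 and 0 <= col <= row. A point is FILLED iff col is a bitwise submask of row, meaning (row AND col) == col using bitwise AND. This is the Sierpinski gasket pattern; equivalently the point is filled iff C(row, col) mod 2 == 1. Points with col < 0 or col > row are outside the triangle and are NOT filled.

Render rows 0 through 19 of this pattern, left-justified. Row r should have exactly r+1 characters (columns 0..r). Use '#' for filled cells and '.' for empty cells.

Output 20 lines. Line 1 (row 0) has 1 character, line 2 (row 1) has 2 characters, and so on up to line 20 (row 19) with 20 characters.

Answer: #
##
#.#
####
#...#
##..##
#.#.#.#
########
#.......#
##......##
#.#.....#.#
####....####
#...#...#...#
##..##..##..##
#.#.#.#.#.#.#.#
################
#...............#
##..............##
#.#.............#.#
####............####

Derivation:
r0=0: #
r1=1: ##
r2=10: #.#
r3=11: ####
r4=100: #...#
r5=101: ##..##
r6=110: #.#.#.#
r7=111: ########
r8=1000: #.......#
r9=1001: ##......##
r10=1010: #.#.....#.#
r11=1011: ####....####
r12=1100: #...#...#...#
r13=1101: ##..##..##..##
r14=1110: #.#.#.#.#.#.#.#
r15=1111: ################
r16=10000: #...............#
r17=10001: ##..............##
r18=10010: #.#.............#.#
r19=10011: ####............####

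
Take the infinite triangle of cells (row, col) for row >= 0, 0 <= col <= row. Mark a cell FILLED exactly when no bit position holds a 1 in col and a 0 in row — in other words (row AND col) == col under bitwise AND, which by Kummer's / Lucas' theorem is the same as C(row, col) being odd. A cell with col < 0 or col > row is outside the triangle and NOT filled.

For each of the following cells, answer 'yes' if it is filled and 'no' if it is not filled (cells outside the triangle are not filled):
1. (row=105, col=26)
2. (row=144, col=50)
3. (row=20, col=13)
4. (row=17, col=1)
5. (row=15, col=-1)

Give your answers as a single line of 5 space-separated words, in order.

(105,26): row=0b1101001, col=0b11010, row AND col = 0b1000 = 8; 8 != 26 -> empty
(144,50): row=0b10010000, col=0b110010, row AND col = 0b10000 = 16; 16 != 50 -> empty
(20,13): row=0b10100, col=0b1101, row AND col = 0b100 = 4; 4 != 13 -> empty
(17,1): row=0b10001, col=0b1, row AND col = 0b1 = 1; 1 == 1 -> filled
(15,-1): col outside [0, 15] -> not filled

Answer: no no no yes no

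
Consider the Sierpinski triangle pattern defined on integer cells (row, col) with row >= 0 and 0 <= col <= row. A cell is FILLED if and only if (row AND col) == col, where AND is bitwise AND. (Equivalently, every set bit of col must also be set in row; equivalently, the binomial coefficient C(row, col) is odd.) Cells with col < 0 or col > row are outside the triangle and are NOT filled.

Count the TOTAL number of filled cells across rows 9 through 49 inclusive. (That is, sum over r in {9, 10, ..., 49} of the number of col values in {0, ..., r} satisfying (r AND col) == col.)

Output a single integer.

Answer: 388

Derivation:
r9=1001 pc2: +4 =4
r10=1010 pc2: +4 =8
r11=1011 pc3: +8 =16
r12=1100 pc2: +4 =20
r13=1101 pc3: +8 =28
r14=1110 pc3: +8 =36
r15=1111 pc4: +16 =52
r16=10000 pc1: +2 =54
r17=10001 pc2: +4 =58
r18=10010 pc2: +4 =62
r19=10011 pc3: +8 =70
r20=10100 pc2: +4 =74
r21=10101 pc3: +8 =82
r22=10110 pc3: +8 =90
r23=10111 pc4: +16 =106
r24=11000 pc2: +4 =110
r25=11001 pc3: +8 =118
r26=11010 pc3: +8 =126
r27=11011 pc4: +16 =142
r28=11100 pc3: +8 =150
r29=11101 pc4: +16 =166
r30=11110 pc4: +16 =182
r31=11111 pc5: +32 =214
r32=100000 pc1: +2 =216
r33=100001 pc2: +4 =220
r34=100010 pc2: +4 =224
r35=100011 pc3: +8 =232
r36=100100 pc2: +4 =236
r37=100101 pc3: +8 =244
r38=100110 pc3: +8 =252
r39=100111 pc4: +16 =268
r40=101000 pc2: +4 =272
r41=101001 pc3: +8 =280
r42=101010 pc3: +8 =288
r43=101011 pc4: +16 =304
r44=101100 pc3: +8 =312
r45=101101 pc4: +16 =328
r46=101110 pc4: +16 =344
r47=101111 pc5: +32 =376
r48=110000 pc2: +4 =380
r49=110001 pc3: +8 =388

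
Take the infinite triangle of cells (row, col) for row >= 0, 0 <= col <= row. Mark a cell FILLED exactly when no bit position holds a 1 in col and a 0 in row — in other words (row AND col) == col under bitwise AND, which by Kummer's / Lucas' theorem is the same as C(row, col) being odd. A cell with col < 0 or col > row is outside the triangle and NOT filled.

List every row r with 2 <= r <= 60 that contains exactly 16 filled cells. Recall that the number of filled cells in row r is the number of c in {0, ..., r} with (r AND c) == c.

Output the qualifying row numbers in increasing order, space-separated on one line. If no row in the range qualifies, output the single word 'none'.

Row r has 2^popcount(r) filled cells, so we need popcount(r) = log2(16) = 4.
Scan r = 2..60 and keep those with exactly 4 one-bits:
r=2=10 popcount=1 -> skip
r=3=11 popcount=2 -> skip
r=4=100 popcount=1 -> skip
r=5=101 popcount=2 -> skip
r=6=110 popcount=2 -> skip
r=7=111 popcount=3 -> skip
r=8=1000 popcount=1 -> skip
r=9=1001 popcount=2 -> skip
r=10=1010 popcount=2 -> skip
r=11=1011 popcount=3 -> skip
r=12=1100 popcount=2 -> skip
r=13=1101 popcount=3 -> skip
r=14=1110 popcount=3 -> skip
r=15=1111 popcount=4 -> KEEP
r=16=10000 popcount=1 -> skip
r=17=10001 popcount=2 -> skip
r=18=10010 popcount=2 -> skip
r=19=10011 popcount=3 -> skip
r=20=10100 popcount=2 -> skip
r=21=10101 popcount=3 -> skip
r=22=10110 popcount=3 -> skip
r=23=10111 popcount=4 -> KEEP
r=24=11000 popcount=2 -> skip
r=25=11001 popcount=3 -> skip
r=26=11010 popcount=3 -> skip
r=27=11011 popcount=4 -> KEEP
r=28=11100 popcount=3 -> skip
r=29=11101 popcount=4 -> KEEP
r=30=11110 popcount=4 -> KEEP
r=31=11111 popcount=5 -> skip
r=32=100000 popcount=1 -> skip
r=33=100001 popcount=2 -> skip
r=34=100010 popcount=2 -> skip
r=35=100011 popcount=3 -> skip
r=36=100100 popcount=2 -> skip
r=37=100101 popcount=3 -> skip
r=38=100110 popcount=3 -> skip
r=39=100111 popcount=4 -> KEEP
r=40=101000 popcount=2 -> skip
r=41=101001 popcount=3 -> skip
r=42=101010 popcount=3 -> skip
r=43=101011 popcount=4 -> KEEP
r=44=101100 popcount=3 -> skip
r=45=101101 popcount=4 -> KEEP
r=46=101110 popcount=4 -> KEEP
r=47=101111 popcount=5 -> skip
r=48=110000 popcount=2 -> skip
r=49=110001 popcount=3 -> skip
r=50=110010 popcount=3 -> skip
r=51=110011 popcount=4 -> KEEP
r=52=110100 popcount=3 -> skip
r=53=110101 popcount=4 -> KEEP
r=54=110110 popcount=4 -> KEEP
r=55=110111 popcount=5 -> skip
r=56=111000 popcount=3 -> skip
r=57=111001 popcount=4 -> KEEP
r=58=111010 popcount=4 -> KEEP
r=59=111011 popcount=5 -> skip
r=60=111100 popcount=4 -> KEEP
Kept rows: 15 23 27 29 30 39 43 45 46 51 53 54 57 58 60

Answer: 15 23 27 29 30 39 43 45 46 51 53 54 57 58 60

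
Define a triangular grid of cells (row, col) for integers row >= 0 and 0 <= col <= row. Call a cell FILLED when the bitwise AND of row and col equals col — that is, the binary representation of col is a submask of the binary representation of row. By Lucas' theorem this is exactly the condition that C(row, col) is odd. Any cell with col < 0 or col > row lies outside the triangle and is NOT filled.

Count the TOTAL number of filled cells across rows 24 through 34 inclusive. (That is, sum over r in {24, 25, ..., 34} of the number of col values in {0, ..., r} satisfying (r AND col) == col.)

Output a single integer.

Answer: 118

Derivation:
r24=11000 pc2: +4 =4
r25=11001 pc3: +8 =12
r26=11010 pc3: +8 =20
r27=11011 pc4: +16 =36
r28=11100 pc3: +8 =44
r29=11101 pc4: +16 =60
r30=11110 pc4: +16 =76
r31=11111 pc5: +32 =108
r32=100000 pc1: +2 =110
r33=100001 pc2: +4 =114
r34=100010 pc2: +4 =118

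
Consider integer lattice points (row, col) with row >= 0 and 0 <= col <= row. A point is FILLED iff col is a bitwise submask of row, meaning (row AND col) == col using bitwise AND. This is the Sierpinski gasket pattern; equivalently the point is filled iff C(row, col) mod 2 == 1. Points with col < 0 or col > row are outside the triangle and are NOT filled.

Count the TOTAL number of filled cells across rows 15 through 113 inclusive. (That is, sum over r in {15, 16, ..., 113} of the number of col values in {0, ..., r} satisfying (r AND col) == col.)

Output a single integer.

Answer: 1498

Derivation:
r15=1111 pc4: +16 =16
r16=10000 pc1: +2 =18
r17=10001 pc2: +4 =22
r18=10010 pc2: +4 =26
r19=10011 pc3: +8 =34
r20=10100 pc2: +4 =38
r21=10101 pc3: +8 =46
r22=10110 pc3: +8 =54
r23=10111 pc4: +16 =70
r24=11000 pc2: +4 =74
r25=11001 pc3: +8 =82
r26=11010 pc3: +8 =90
r27=11011 pc4: +16 =106
r28=11100 pc3: +8 =114
r29=11101 pc4: +16 =130
r30=11110 pc4: +16 =146
r31=11111 pc5: +32 =178
r32=100000 pc1: +2 =180
r33=100001 pc2: +4 =184
r34=100010 pc2: +4 =188
r35=100011 pc3: +8 =196
r36=100100 pc2: +4 =200
r37=100101 pc3: +8 =208
r38=100110 pc3: +8 =216
r39=100111 pc4: +16 =232
r40=101000 pc2: +4 =236
r41=101001 pc3: +8 =244
r42=101010 pc3: +8 =252
r43=101011 pc4: +16 =268
r44=101100 pc3: +8 =276
r45=101101 pc4: +16 =292
r46=101110 pc4: +16 =308
r47=101111 pc5: +32 =340
r48=110000 pc2: +4 =344
r49=110001 pc3: +8 =352
r50=110010 pc3: +8 =360
r51=110011 pc4: +16 =376
r52=110100 pc3: +8 =384
r53=110101 pc4: +16 =400
r54=110110 pc4: +16 =416
r55=110111 pc5: +32 =448
r56=111000 pc3: +8 =456
r57=111001 pc4: +16 =472
r58=111010 pc4: +16 =488
r59=111011 pc5: +32 =520
r60=111100 pc4: +16 =536
r61=111101 pc5: +32 =568
r62=111110 pc5: +32 =600
r63=111111 pc6: +64 =664
r64=1000000 pc1: +2 =666
r65=1000001 pc2: +4 =670
r66=1000010 pc2: +4 =674
r67=1000011 pc3: +8 =682
r68=1000100 pc2: +4 =686
r69=1000101 pc3: +8 =694
r70=1000110 pc3: +8 =702
r71=1000111 pc4: +16 =718
r72=1001000 pc2: +4 =722
r73=1001001 pc3: +8 =730
r74=1001010 pc3: +8 =738
r75=1001011 pc4: +16 =754
r76=1001100 pc3: +8 =762
r77=1001101 pc4: +16 =778
r78=1001110 pc4: +16 =794
r79=1001111 pc5: +32 =826
r80=1010000 pc2: +4 =830
r81=1010001 pc3: +8 =838
r82=1010010 pc3: +8 =846
r83=1010011 pc4: +16 =862
r84=1010100 pc3: +8 =870
r85=1010101 pc4: +16 =886
r86=1010110 pc4: +16 =902
r87=1010111 pc5: +32 =934
r88=1011000 pc3: +8 =942
r89=1011001 pc4: +16 =958
r90=1011010 pc4: +16 =974
r91=1011011 pc5: +32 =1006
r92=1011100 pc4: +16 =1022
r93=1011101 pc5: +32 =1054
r94=1011110 pc5: +32 =1086
r95=1011111 pc6: +64 =1150
r96=1100000 pc2: +4 =1154
r97=1100001 pc3: +8 =1162
r98=1100010 pc3: +8 =1170
r99=1100011 pc4: +16 =1186
r100=1100100 pc3: +8 =1194
r101=1100101 pc4: +16 =1210
r102=1100110 pc4: +16 =1226
r103=1100111 pc5: +32 =1258
r104=1101000 pc3: +8 =1266
r105=1101001 pc4: +16 =1282
r106=1101010 pc4: +16 =1298
r107=1101011 pc5: +32 =1330
r108=1101100 pc4: +16 =1346
r109=1101101 pc5: +32 =1378
r110=1101110 pc5: +32 =1410
r111=1101111 pc6: +64 =1474
r112=1110000 pc3: +8 =1482
r113=1110001 pc4: +16 =1498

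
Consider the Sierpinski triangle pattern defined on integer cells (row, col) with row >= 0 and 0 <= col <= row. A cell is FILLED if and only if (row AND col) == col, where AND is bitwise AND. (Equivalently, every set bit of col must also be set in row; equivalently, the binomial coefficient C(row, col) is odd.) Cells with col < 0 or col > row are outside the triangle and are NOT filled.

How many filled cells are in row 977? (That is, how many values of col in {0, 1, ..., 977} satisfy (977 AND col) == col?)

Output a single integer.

977 in binary = 1111010001
popcount(977) = number of 1-bits in 1111010001 = 6
A col c satisfies (977 AND c) == c iff every set bit of c is also set in 977; each of the 6 set bits of 977 can independently be on or off in c.
count = 2^6 = 64

Answer: 64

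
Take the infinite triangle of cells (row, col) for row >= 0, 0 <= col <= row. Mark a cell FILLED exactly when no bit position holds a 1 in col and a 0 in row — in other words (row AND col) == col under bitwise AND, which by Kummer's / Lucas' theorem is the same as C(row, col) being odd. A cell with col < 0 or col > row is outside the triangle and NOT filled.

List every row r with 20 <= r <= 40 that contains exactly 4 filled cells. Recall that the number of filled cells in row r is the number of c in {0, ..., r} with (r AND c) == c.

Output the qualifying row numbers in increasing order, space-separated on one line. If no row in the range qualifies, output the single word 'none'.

Answer: 20 24 33 34 36 40

Derivation:
Row r has 2^popcount(r) filled cells, so we need popcount(r) = log2(4) = 2.
Scan r = 20..40 and keep those with exactly 2 one-bits:
r=20=10100 popcount=2 -> KEEP
r=21=10101 popcount=3 -> skip
r=22=10110 popcount=3 -> skip
r=23=10111 popcount=4 -> skip
r=24=11000 popcount=2 -> KEEP
r=25=11001 popcount=3 -> skip
r=26=11010 popcount=3 -> skip
r=27=11011 popcount=4 -> skip
r=28=11100 popcount=3 -> skip
r=29=11101 popcount=4 -> skip
r=30=11110 popcount=4 -> skip
r=31=11111 popcount=5 -> skip
r=32=100000 popcount=1 -> skip
r=33=100001 popcount=2 -> KEEP
r=34=100010 popcount=2 -> KEEP
r=35=100011 popcount=3 -> skip
r=36=100100 popcount=2 -> KEEP
r=37=100101 popcount=3 -> skip
r=38=100110 popcount=3 -> skip
r=39=100111 popcount=4 -> skip
r=40=101000 popcount=2 -> KEEP
Kept rows: 20 24 33 34 36 40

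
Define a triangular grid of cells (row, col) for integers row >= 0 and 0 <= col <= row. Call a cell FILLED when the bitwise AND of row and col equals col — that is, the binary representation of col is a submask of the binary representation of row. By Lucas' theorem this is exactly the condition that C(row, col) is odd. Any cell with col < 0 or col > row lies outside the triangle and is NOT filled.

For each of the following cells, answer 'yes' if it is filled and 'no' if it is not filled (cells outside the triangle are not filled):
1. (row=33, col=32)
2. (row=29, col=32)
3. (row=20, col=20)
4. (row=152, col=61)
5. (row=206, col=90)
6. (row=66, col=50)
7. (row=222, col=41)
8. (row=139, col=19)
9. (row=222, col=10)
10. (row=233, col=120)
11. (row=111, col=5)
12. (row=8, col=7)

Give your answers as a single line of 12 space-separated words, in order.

(33,32): row=0b100001, col=0b100000, row AND col = 0b100000 = 32; 32 == 32 -> filled
(29,32): col outside [0, 29] -> not filled
(20,20): row=0b10100, col=0b10100, row AND col = 0b10100 = 20; 20 == 20 -> filled
(152,61): row=0b10011000, col=0b111101, row AND col = 0b11000 = 24; 24 != 61 -> empty
(206,90): row=0b11001110, col=0b1011010, row AND col = 0b1001010 = 74; 74 != 90 -> empty
(66,50): row=0b1000010, col=0b110010, row AND col = 0b10 = 2; 2 != 50 -> empty
(222,41): row=0b11011110, col=0b101001, row AND col = 0b1000 = 8; 8 != 41 -> empty
(139,19): row=0b10001011, col=0b10011, row AND col = 0b11 = 3; 3 != 19 -> empty
(222,10): row=0b11011110, col=0b1010, row AND col = 0b1010 = 10; 10 == 10 -> filled
(233,120): row=0b11101001, col=0b1111000, row AND col = 0b1101000 = 104; 104 != 120 -> empty
(111,5): row=0b1101111, col=0b101, row AND col = 0b101 = 5; 5 == 5 -> filled
(8,7): row=0b1000, col=0b111, row AND col = 0b0 = 0; 0 != 7 -> empty

Answer: yes no yes no no no no no yes no yes no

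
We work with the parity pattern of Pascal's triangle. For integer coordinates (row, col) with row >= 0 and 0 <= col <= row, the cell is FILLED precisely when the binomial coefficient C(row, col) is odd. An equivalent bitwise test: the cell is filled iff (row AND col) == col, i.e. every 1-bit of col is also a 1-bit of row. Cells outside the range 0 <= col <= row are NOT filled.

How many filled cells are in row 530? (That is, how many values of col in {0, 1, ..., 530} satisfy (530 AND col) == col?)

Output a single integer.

530 in binary = 1000010010
popcount(530) = number of 1-bits in 1000010010 = 3
A col c satisfies (530 AND c) == c iff every set bit of c is also set in 530; each of the 3 set bits of 530 can independently be on or off in c.
count = 2^3 = 8

Answer: 8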